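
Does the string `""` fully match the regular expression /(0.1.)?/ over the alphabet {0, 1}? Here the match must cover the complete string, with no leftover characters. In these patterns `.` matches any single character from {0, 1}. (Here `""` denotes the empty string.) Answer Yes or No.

Yes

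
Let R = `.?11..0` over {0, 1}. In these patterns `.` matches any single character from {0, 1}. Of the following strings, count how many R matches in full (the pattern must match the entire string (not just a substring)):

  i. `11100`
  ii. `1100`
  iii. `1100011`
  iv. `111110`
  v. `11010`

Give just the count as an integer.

3

i → match
ii → no match
iii → no match — must end with `0`
iv → match
v → match
Total matched: 3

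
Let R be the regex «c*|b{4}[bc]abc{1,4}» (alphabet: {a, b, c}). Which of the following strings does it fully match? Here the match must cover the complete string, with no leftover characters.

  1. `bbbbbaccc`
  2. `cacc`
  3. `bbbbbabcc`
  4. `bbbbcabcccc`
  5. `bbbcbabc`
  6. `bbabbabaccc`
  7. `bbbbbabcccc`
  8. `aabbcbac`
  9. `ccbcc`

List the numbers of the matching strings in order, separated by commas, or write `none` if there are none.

3, 4, 7

1 → no match
2 → no match
3 → match
4 → match
5 → no match
6 → no match
7 → match
8 → no match
9 → no match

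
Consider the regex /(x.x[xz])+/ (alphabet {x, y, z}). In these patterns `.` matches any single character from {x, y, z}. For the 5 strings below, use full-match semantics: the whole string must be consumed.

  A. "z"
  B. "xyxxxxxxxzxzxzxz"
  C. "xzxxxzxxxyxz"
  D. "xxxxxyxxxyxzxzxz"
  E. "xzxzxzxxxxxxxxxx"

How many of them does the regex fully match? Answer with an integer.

A → no match — must start with "x"
B → match
C → match
D → match
E → match
Total matched: 4

4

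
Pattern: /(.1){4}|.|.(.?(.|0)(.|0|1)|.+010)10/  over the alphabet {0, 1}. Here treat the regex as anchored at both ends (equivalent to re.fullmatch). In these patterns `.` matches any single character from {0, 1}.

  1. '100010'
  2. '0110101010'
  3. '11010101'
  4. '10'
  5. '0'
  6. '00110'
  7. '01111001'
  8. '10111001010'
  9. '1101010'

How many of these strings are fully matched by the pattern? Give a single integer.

1. '100010' → match
2. '0110101010' → match
3. '11010101' → match
4. '10' → no match
5. '0' → match
6. '00110' → match
7. '01111001' → no match
8. '10111001010' → match
9. '1101010' → match
Total matched: 7

7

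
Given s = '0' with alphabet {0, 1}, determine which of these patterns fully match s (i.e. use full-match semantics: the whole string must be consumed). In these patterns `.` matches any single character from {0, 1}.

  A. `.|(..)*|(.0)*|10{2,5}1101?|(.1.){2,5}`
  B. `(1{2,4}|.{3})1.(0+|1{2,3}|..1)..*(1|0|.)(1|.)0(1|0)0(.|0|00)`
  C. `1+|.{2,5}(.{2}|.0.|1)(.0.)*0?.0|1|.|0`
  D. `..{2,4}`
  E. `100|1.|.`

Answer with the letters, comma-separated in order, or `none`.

A → match
B → no match
C → match
D → no match
E → match

A, C, E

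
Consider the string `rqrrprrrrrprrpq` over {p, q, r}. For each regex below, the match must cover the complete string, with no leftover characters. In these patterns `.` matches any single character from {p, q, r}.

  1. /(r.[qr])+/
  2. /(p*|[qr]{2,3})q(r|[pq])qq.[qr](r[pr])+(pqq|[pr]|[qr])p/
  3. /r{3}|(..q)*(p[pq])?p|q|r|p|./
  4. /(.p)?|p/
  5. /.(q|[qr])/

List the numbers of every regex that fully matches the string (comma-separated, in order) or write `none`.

1 → match
2 → no match — must end with `p`
3 → no match
4 → no match
5 → no match

1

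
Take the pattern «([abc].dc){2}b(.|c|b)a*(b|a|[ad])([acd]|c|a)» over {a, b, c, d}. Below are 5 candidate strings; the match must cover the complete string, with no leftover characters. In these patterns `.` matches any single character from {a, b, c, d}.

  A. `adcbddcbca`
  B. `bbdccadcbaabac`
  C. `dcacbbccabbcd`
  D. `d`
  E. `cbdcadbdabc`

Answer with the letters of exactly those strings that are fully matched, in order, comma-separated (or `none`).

none

A → no match
B → no match
C → no match
D → no match
E → no match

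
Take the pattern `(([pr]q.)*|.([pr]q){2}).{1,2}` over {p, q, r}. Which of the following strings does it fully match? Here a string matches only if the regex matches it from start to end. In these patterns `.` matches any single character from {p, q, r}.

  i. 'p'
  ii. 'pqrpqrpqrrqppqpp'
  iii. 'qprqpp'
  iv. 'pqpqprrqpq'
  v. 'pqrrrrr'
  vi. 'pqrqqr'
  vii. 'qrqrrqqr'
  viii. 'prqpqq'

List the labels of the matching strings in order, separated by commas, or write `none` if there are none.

i, ii, viii

i → match
ii → match
iii → no match
iv → no match
v → no match
vi → no match
vii → no match
viii → match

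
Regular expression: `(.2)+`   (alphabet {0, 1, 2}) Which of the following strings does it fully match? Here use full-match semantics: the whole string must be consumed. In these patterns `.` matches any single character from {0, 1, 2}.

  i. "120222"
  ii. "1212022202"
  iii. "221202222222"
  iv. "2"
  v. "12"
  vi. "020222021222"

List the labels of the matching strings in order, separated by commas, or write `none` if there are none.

i → match
ii → match
iii → match
iv → no match
v → match
vi → match

i, ii, iii, v, vi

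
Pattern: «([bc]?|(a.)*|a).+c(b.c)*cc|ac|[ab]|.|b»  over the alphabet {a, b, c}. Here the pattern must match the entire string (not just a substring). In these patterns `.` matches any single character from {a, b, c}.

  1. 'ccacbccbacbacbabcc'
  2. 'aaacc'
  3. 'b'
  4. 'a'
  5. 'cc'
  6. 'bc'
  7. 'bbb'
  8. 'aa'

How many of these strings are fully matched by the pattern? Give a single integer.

1 → no match
2 → no match
3 → match
4 → match
5 → no match
6 → no match
7 → no match
8 → no match
Total matched: 2

2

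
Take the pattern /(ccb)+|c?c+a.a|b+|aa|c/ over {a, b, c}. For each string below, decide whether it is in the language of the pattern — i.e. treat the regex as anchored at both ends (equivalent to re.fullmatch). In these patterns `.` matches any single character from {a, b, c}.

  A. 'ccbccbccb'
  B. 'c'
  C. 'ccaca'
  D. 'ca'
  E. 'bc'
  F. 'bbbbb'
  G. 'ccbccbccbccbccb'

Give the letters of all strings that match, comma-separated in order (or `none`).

A, B, C, F, G

A → match
B → match
C → match
D → no match
E → no match
F → match
G → match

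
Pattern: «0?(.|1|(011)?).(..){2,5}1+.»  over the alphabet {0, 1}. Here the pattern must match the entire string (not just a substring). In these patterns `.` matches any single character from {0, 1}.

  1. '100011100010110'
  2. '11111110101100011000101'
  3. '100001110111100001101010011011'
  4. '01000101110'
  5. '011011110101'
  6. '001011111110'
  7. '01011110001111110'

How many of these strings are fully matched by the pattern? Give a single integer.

4

1 → match
2 → no match
3 → no match
4. '01000101110' → match
5. '011011110101' → no match
6. '001011111110' → match
7 → match
Total matched: 4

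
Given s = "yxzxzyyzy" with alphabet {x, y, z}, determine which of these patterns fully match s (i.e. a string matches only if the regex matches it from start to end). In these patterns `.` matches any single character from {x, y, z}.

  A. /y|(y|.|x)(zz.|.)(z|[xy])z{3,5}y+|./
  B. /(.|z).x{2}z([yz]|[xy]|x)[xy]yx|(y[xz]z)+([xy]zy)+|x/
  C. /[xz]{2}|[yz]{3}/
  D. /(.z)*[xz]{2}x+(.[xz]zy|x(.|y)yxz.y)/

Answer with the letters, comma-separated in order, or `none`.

B

A → no match
B → match
C → no match
D → no match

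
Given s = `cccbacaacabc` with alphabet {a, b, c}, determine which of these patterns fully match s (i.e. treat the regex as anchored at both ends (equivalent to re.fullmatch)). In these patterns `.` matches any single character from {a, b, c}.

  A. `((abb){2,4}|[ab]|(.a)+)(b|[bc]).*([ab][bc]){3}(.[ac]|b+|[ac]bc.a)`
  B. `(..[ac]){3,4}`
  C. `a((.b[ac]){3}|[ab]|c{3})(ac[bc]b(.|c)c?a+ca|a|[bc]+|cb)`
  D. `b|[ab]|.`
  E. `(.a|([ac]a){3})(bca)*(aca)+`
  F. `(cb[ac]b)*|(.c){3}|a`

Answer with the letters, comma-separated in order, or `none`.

B

A → no match
B → match
C → no match — must start with `a`
D → no match
E → no match — must end with `aca`
F → no match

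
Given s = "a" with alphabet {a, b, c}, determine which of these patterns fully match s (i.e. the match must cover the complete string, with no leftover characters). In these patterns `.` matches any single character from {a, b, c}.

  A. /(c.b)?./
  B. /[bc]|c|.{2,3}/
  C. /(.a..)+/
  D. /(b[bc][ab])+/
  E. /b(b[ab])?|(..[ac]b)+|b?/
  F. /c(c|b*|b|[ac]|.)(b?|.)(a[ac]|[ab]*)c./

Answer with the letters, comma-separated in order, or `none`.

A → match
B → no match
C → no match
D → no match — must start with "b"
E → no match
F → no match — must start with "c"

A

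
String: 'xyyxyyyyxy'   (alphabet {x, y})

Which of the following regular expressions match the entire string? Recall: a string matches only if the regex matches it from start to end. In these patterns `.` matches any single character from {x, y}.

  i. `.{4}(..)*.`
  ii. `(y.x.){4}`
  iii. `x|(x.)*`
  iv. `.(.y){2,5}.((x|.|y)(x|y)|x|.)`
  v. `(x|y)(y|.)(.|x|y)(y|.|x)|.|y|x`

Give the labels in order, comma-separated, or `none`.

iv

i → no match
ii → no match — must start with 'y'
iii → no match
iv → match
v → no match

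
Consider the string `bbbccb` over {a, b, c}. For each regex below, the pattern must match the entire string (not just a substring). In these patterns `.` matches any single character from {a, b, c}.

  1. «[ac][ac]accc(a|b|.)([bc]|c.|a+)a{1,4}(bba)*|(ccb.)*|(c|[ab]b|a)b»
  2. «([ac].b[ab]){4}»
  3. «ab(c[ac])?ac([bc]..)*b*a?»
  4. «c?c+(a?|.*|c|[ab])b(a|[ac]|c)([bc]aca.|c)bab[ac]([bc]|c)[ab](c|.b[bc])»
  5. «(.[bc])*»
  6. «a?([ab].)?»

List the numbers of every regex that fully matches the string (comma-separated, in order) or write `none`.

5

1 → no match
2 → no match
3 → no match — must start with `ab`
4 → no match
5 → match
6 → no match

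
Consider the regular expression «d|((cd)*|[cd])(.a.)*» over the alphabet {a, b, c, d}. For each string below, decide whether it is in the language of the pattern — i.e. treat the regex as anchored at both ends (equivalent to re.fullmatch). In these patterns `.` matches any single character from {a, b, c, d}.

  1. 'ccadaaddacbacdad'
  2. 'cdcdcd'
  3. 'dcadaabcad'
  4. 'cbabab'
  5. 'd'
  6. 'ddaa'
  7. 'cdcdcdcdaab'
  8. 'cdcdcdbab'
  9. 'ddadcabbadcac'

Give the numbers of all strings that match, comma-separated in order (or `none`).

1, 2, 3, 5, 6, 7, 8, 9

1 → match
2 → match
3 → match
4 → no match
5 → match
6 → match
7 → match
8 → match
9 → match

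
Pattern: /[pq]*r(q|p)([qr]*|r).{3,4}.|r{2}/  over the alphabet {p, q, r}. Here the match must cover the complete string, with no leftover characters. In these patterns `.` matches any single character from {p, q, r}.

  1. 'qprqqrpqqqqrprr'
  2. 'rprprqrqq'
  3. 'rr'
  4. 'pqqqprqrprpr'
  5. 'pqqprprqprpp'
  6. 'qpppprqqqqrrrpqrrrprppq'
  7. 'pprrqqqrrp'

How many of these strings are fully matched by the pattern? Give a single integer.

3

1 → no match
2 → no match
3 → match
4 → match
5 → match
6 → no match
7 → no match
Total matched: 3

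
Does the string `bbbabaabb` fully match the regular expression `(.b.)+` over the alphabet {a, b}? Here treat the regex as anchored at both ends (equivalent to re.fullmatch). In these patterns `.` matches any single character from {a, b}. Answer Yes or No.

Yes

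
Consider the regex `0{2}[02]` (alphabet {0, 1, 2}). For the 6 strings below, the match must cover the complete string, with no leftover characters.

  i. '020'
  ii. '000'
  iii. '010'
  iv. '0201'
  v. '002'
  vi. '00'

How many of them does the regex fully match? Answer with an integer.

2

i → no match
ii → match
iii → no match
iv → no match
v → match
vi → no match
Total matched: 2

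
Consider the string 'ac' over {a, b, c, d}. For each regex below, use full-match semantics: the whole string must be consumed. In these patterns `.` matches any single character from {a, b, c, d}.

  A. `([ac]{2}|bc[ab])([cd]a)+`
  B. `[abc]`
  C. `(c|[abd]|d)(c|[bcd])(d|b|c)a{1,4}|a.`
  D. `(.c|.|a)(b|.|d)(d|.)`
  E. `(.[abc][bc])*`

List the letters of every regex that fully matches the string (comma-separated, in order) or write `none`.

C

A → no match — must end with 'a'
B → no match
C → match
D → no match
E → no match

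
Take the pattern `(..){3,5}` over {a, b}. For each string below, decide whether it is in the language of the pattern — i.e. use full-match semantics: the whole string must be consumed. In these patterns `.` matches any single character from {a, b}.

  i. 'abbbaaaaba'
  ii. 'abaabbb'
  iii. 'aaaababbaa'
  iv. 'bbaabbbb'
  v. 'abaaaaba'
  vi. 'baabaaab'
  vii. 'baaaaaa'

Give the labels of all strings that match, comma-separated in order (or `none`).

i. 'abbbaaaaba' → match
ii. 'abaabbb' → no match
iii. 'aaaababbaa' → match
iv. 'bbaabbbb' → match
v. 'abaaaaba' → match
vi. 'baabaaab' → match
vii. 'baaaaaa' → no match

i, iii, iv, v, vi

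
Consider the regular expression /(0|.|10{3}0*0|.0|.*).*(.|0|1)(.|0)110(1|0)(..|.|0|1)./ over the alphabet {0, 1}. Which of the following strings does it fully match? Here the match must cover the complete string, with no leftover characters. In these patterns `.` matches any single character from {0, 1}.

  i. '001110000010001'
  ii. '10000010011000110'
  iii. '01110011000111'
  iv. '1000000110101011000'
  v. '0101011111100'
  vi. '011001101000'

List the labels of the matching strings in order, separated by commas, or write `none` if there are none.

i → no match
ii → no match
iii → no match
iv → no match
v → no match
vi → match

vi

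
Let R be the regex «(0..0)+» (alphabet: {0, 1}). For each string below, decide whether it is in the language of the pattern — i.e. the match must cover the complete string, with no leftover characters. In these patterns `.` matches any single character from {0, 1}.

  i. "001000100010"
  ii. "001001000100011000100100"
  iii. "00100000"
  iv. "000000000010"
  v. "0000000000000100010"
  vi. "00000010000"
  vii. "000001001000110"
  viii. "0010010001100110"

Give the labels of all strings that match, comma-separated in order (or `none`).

i → match
ii → match
iii → match
iv → match
v → no match
vi → no match
vii → no match
viii → match

i, ii, iii, iv, viii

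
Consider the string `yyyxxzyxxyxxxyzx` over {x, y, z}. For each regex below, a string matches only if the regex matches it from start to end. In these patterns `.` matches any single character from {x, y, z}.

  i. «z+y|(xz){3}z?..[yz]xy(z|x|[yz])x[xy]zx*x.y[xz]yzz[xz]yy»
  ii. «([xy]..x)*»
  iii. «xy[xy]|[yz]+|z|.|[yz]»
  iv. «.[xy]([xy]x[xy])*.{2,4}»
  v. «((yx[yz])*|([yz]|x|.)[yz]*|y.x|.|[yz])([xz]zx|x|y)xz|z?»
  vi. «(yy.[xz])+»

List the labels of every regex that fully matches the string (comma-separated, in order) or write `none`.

i → no match
ii → match
iii → no match
iv → no match
v → no match
vi → no match

ii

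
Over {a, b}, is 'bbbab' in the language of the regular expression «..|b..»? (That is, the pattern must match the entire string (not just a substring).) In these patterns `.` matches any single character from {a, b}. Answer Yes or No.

No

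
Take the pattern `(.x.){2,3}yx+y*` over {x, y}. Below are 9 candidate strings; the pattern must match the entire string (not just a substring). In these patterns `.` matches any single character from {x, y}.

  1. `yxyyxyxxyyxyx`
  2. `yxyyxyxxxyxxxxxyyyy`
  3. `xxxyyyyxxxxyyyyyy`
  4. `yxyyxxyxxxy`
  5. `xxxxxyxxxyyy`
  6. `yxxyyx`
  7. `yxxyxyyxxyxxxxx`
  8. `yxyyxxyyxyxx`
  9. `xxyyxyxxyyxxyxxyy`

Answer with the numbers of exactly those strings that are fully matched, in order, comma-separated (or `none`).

1 → no match
2 → match
3 → no match
4. `yxyyxxyxxxy` → match
5. `xxxxxyxxxyyy` → no match
6. `yxxyyx` → no match
7 → match
8. `yxyyxxyyxyxx` → no match
9 → no match

2, 4, 7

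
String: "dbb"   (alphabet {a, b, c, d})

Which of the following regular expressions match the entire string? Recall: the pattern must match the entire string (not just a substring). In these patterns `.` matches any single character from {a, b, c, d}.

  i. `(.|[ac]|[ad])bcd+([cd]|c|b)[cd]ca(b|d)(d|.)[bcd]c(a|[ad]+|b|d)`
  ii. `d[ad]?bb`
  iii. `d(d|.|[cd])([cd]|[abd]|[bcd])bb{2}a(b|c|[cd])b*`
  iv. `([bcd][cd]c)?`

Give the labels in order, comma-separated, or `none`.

ii

i → no match
ii → match
iii → no match
iv → no match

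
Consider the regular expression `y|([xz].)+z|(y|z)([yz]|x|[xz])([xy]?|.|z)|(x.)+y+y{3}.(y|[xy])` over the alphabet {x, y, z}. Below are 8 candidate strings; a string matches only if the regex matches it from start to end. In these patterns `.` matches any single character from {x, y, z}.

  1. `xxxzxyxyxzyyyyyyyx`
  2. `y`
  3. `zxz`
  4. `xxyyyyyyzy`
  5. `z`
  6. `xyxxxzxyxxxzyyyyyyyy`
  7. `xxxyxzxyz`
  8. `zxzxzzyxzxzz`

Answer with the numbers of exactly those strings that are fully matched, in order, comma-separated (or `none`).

1 → match
2 → match
3 → match
4 → match
5 → no match
6 → match
7 → match
8 → no match

1, 2, 3, 4, 6, 7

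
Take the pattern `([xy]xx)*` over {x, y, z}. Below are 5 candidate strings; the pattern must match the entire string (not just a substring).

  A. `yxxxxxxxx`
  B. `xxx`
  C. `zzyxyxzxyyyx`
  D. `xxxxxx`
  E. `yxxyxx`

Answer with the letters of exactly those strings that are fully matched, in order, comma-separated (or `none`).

A, B, D, E

A. `yxxxxxxxx` → match
B. `xxx` → match
C. `zzyxyxzxyyyx` → no match
D. `xxxxxx` → match
E. `yxxyxx` → match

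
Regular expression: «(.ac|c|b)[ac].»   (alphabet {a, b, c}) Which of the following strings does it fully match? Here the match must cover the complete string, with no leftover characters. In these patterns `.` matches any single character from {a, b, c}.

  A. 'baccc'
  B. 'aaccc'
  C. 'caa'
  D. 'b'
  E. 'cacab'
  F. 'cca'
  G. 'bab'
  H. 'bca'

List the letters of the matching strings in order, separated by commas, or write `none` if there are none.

A, B, C, E, F, G, H

A → match
B → match
C → match
D → no match
E → match
F → match
G → match
H → match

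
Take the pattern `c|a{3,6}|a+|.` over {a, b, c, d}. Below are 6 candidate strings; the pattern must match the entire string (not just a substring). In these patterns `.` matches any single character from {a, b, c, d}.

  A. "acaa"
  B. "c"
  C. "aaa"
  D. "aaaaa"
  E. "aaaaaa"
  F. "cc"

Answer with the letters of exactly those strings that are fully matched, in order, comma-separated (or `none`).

A → no match
B → match
C → match
D → match
E → match
F → no match

B, C, D, E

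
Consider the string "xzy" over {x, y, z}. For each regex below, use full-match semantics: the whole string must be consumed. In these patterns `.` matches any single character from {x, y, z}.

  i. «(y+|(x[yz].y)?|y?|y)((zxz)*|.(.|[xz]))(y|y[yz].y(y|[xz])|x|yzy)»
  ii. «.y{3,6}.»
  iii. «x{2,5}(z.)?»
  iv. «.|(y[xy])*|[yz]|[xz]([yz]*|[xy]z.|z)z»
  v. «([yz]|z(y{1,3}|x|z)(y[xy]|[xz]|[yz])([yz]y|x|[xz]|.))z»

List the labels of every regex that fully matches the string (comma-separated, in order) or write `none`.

i → match
ii → no match
iii → no match
iv → no match
v → no match — must end with "z"

i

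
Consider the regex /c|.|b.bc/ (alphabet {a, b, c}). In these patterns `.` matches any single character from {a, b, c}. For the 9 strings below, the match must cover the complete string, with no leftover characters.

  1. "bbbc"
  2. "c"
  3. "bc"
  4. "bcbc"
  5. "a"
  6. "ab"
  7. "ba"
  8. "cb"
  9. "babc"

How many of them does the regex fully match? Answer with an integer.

5

1 → match
2 → match
3 → no match
4 → match
5 → match
6 → no match
7 → no match
8 → no match
9 → match
Total matched: 5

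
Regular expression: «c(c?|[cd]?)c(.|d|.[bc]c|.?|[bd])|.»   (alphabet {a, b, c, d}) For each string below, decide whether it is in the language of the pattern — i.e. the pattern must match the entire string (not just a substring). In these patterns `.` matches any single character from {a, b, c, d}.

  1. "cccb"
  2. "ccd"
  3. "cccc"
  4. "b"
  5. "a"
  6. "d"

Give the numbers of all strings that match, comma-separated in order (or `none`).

1 → match
2 → match
3 → match
4 → match
5 → match
6 → match

1, 2, 3, 4, 5, 6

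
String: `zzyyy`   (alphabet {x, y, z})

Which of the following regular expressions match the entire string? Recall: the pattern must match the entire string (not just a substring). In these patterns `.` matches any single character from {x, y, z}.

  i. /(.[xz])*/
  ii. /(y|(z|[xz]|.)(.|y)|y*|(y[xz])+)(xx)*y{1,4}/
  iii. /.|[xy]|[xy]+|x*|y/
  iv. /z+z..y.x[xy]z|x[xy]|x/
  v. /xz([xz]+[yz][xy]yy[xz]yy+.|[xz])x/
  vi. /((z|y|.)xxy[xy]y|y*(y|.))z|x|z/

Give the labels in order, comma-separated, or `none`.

i → no match
ii → match
iii → no match
iv → no match
v → no match — must start with `xz`
vi → no match

ii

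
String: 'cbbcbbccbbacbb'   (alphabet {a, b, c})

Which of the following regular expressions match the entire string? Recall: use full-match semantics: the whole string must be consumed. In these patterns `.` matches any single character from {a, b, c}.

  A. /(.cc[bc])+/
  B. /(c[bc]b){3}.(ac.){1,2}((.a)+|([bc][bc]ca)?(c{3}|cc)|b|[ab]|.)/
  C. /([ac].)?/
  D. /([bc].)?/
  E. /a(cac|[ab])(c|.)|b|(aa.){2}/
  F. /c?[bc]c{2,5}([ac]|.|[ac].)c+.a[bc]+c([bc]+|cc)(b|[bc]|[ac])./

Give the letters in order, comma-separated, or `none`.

A → no match
B → match
C → no match
D → no match
E → no match
F → no match

B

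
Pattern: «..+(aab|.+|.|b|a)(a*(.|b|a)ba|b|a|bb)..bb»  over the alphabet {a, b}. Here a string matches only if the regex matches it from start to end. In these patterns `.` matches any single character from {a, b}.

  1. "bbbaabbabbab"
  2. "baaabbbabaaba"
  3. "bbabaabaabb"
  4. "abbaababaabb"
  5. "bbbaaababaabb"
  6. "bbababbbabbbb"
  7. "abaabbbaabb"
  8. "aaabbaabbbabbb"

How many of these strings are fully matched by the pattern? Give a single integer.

1 → no match — must end with "bb"
2 → no match — must end with "bb"
3 → match
4 → match
5 → match
6 → match
7 → match
8 → match
Total matched: 6

6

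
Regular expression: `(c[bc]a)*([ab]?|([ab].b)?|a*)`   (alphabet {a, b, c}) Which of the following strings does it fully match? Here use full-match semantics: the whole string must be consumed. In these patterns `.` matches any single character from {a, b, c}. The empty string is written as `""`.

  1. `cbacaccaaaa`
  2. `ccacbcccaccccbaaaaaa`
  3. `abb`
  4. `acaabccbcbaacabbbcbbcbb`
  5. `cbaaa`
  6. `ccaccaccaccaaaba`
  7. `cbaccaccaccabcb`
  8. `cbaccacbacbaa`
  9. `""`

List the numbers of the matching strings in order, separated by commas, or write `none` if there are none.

1 → no match
2 → no match
3 → match
4 → no match
5 → match
6 → no match
7 → match
8 → match
9 → match

3, 5, 7, 8, 9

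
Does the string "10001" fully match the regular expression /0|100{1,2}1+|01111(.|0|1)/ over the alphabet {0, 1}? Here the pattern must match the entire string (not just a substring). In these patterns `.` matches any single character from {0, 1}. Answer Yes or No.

Yes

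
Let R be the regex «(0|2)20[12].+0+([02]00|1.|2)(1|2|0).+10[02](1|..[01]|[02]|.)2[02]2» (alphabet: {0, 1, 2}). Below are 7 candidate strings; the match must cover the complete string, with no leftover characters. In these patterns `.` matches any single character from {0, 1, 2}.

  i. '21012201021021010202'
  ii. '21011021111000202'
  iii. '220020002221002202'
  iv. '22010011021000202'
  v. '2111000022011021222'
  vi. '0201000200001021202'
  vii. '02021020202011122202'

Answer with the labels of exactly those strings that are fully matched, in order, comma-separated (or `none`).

i → no match
ii → no match
iii → no match
iv → match
v → no match
vi → match
vii → no match

iv, vi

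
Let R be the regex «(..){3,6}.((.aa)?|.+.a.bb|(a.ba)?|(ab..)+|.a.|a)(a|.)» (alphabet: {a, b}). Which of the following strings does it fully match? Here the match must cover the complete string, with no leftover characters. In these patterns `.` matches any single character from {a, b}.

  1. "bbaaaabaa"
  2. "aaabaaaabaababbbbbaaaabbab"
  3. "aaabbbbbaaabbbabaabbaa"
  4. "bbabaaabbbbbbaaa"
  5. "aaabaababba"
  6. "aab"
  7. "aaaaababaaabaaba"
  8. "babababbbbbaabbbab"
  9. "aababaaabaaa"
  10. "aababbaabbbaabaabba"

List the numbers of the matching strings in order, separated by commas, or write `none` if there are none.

1 → match
2 → no match
3 → no match
4 → no match
5 → no match
6 → no match
7 → no match
8 → no match
9 → match
10 → match

1, 9, 10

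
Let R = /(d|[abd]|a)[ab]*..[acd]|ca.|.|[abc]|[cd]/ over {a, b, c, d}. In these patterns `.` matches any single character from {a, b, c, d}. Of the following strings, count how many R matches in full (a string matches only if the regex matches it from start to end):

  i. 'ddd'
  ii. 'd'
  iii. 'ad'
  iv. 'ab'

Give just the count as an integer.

1

i. 'ddd' → no match
ii. 'd' → match
iii. 'ad' → no match
iv. 'ab' → no match
Total matched: 1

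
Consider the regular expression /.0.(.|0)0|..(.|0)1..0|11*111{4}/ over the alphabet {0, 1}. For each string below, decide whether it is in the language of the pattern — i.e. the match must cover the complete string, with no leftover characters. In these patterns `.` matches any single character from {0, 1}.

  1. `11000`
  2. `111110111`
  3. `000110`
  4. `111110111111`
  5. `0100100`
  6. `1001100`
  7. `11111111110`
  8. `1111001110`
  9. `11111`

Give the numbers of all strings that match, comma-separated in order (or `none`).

1. `11000` → no match
2. `111110111` → no match
3. `000110` → no match
4. `111110111111` → no match
5. `0100100` → no match
6. `1001100` → match
7. `11111111110` → no match
8. `1111001110` → no match
9. `11111` → no match

6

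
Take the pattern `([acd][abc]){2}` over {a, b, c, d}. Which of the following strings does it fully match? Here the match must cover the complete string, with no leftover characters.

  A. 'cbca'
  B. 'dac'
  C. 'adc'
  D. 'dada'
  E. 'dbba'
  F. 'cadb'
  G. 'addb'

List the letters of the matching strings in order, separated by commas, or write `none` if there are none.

A, D, F

A → match
B → no match
C → no match
D → match
E → no match
F → match
G → no match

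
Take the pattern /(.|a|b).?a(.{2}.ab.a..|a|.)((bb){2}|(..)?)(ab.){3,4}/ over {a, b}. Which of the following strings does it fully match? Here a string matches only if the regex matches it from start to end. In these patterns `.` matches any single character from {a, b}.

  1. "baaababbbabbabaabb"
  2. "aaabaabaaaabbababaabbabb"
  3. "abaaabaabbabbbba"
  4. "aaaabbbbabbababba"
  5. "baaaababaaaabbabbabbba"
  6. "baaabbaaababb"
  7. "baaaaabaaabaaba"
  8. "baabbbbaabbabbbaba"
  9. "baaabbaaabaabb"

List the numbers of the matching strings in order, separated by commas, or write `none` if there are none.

none

1 → no match
2 → no match
3 → no match
4 → no match
5 → no match
6 → no match
7 → no match
8 → no match
9 → no match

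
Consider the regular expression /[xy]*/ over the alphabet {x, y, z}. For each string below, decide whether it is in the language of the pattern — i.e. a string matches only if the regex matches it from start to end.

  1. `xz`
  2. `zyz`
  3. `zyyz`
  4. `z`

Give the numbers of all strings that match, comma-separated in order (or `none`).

1 → no match
2 → no match
3 → no match
4 → no match

none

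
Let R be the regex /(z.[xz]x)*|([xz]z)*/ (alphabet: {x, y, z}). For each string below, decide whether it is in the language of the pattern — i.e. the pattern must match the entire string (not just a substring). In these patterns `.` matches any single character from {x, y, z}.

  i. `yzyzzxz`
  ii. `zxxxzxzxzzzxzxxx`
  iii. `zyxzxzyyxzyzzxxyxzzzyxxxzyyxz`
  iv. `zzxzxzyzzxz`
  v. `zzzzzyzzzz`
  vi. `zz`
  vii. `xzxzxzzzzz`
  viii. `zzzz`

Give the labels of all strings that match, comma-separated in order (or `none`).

ii, vi, vii, viii

i → no match
ii → match
iii → no match
iv → no match
v → no match
vi → match
vii → match
viii → match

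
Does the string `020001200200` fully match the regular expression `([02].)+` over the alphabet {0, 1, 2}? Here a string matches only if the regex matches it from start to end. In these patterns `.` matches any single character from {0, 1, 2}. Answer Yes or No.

Yes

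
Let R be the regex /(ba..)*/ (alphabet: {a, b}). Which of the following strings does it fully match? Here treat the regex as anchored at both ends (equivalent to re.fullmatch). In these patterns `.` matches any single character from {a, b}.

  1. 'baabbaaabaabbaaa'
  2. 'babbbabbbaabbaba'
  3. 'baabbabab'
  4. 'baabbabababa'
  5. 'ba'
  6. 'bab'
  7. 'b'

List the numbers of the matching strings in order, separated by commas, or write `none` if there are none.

1, 2, 4

1 → match
2 → match
3 → no match
4 → match
5 → no match
6 → no match
7 → no match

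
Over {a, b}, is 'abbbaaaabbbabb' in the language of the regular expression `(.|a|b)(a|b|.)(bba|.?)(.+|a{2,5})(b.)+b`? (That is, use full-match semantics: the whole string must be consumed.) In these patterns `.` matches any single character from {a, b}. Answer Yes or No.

No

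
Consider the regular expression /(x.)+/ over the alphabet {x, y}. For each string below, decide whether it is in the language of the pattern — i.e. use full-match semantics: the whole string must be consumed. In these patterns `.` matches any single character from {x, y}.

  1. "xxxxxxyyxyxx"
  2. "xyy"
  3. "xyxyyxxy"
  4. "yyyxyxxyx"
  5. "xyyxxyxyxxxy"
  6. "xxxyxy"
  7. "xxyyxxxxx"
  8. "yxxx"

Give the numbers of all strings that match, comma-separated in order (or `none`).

1 → no match
2 → no match
3 → no match
4 → no match — must start with "x"
5 → no match
6 → match
7 → no match
8 → no match — must start with "x"

6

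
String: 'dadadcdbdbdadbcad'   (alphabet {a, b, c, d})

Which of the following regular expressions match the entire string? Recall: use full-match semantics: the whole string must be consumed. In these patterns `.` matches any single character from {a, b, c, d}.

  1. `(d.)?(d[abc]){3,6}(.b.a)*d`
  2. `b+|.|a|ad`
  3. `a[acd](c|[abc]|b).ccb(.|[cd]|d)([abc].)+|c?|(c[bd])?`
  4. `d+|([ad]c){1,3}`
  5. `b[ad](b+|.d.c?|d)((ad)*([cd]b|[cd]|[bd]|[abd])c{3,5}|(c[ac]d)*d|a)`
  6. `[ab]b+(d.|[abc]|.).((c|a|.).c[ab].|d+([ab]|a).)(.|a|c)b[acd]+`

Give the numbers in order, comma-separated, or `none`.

1

1 → match
2 → no match
3 → no match
4 → no match
5 → no match — must start with 'b'
6 → no match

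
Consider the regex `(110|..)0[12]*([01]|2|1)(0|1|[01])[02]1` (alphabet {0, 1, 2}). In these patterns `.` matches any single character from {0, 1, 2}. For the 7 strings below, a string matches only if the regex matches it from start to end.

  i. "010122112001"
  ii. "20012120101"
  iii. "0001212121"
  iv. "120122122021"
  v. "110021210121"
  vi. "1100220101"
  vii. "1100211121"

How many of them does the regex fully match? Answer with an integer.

7

i → match
ii → match
iii → match
iv → match
v → match
vi → match
vii → match
Total matched: 7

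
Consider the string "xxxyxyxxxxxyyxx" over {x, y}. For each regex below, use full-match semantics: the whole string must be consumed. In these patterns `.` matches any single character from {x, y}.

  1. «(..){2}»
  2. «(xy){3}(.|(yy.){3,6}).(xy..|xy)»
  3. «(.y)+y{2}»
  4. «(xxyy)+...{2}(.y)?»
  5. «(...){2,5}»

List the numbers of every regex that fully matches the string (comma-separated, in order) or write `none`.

1 → no match
2 → no match — must start with "xy"
3 → no match — must end with "y"
4 → no match — must start with "xxyy"
5 → match

5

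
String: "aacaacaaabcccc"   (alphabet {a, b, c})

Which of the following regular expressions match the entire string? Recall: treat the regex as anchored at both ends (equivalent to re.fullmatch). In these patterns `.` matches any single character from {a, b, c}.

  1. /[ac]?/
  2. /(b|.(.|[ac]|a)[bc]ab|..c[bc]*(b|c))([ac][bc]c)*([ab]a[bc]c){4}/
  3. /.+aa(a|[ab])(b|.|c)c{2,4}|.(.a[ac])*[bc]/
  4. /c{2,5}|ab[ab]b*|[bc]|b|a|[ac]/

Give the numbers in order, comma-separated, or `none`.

1 → no match
2 → no match
3 → match
4 → no match

3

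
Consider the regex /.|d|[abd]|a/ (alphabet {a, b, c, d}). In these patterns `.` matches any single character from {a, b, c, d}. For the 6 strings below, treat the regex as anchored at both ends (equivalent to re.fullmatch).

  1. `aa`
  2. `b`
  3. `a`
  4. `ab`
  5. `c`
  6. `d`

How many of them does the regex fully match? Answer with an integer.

1. `aa` → no match
2. `b` → match
3. `a` → match
4. `ab` → no match
5. `c` → match
6. `d` → match
Total matched: 4

4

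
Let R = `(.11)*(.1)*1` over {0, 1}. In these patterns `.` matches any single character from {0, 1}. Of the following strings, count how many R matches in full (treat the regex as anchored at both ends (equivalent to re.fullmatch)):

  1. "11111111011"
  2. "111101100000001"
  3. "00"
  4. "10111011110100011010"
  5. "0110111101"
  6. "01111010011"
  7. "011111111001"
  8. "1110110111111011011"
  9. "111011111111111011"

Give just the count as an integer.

2

1. "11111111011" → match
2 → no match
3. "00" → no match — must end with "1"
4 → no match — must end with "1"
5. "0110111101" → no match
6. "01111010011" → no match
7. "011111111001" → no match
8 → no match
9 → match
Total matched: 2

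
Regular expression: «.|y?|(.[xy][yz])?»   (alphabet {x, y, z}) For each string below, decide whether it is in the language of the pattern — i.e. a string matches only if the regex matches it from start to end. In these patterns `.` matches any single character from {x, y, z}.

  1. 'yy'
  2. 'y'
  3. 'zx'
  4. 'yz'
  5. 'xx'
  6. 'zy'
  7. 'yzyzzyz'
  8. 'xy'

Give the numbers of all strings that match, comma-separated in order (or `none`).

1 → no match
2 → match
3 → no match
4 → no match
5 → no match
6 → no match
7 → no match
8 → no match

2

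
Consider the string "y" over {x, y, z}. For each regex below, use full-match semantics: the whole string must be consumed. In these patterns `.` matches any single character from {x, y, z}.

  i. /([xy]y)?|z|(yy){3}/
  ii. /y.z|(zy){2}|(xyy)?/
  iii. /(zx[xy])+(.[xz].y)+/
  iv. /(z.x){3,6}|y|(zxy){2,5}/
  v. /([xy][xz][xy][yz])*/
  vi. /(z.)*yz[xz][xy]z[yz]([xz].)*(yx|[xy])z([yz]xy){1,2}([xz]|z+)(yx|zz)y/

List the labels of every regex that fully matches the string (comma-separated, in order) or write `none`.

iv

i → no match
ii → no match
iii → no match — must start with "zx"
iv → match
v → no match
vi → no match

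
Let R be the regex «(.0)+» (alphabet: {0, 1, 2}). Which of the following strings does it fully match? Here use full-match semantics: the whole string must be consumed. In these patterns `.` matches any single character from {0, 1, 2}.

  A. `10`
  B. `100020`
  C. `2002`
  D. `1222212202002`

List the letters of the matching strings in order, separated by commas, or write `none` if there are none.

A → match
B → match
C → no match — must end with `0`
D → no match — must end with `0`

A, B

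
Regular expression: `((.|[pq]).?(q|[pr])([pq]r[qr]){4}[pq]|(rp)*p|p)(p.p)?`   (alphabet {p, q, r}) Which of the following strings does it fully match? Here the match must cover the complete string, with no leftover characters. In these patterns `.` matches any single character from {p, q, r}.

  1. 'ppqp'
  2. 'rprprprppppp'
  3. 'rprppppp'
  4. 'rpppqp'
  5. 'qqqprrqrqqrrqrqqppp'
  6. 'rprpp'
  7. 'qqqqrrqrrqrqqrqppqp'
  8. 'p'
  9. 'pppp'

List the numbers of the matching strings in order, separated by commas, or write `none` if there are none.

1, 2, 3, 4, 5, 6, 7, 8, 9

1 → match
2 → match
3 → match
4 → match
5 → match
6 → match
7 → match
8 → match
9 → match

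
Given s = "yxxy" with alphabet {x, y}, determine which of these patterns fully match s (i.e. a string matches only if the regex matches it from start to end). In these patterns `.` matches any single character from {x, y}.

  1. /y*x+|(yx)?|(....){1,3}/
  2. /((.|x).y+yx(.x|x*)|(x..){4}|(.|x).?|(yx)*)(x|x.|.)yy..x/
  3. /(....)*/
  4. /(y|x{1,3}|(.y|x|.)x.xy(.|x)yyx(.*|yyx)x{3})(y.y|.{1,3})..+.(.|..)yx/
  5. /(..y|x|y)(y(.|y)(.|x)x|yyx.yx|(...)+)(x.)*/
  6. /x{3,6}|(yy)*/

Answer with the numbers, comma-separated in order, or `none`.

1 → match
2 → no match — must end with "x"
3 → match
4 → no match — must end with "yx"
5 → match
6 → no match

1, 3, 5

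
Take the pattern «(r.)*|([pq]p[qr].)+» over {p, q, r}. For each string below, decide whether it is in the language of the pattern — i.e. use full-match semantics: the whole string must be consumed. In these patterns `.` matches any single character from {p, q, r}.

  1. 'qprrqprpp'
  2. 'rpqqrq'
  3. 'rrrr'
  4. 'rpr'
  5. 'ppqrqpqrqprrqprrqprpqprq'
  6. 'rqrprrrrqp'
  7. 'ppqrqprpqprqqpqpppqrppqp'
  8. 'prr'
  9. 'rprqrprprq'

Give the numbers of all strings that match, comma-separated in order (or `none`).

1 → no match
2 → no match
3 → match
4 → no match
5 → match
6 → no match
7 → match
8 → no match
9 → match

3, 5, 7, 9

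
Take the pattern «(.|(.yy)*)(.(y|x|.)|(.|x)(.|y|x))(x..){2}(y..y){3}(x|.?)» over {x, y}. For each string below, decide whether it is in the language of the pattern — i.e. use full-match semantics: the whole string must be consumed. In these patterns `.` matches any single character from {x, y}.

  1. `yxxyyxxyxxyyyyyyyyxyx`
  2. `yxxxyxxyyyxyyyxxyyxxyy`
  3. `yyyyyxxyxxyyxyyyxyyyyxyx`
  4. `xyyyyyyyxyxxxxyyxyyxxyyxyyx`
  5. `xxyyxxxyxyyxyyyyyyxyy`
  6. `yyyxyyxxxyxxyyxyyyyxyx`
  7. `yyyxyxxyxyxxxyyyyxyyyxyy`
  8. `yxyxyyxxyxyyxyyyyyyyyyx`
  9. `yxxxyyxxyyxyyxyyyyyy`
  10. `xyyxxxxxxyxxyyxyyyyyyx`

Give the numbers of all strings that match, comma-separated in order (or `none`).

1 → no match
2 → match
3 → match
4 → match
5 → no match
6 → match
7 → no match
8 → no match
9 → no match
10 → match

2, 3, 4, 6, 10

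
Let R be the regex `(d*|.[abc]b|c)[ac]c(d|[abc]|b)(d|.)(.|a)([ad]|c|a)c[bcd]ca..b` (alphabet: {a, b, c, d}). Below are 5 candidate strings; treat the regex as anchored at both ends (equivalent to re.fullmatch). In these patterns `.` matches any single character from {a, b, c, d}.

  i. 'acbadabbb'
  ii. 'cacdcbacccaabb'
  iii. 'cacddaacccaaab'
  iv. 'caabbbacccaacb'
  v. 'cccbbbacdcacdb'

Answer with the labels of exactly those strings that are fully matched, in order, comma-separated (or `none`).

i → no match
ii → match
iii → match
iv → no match
v → match

ii, iii, v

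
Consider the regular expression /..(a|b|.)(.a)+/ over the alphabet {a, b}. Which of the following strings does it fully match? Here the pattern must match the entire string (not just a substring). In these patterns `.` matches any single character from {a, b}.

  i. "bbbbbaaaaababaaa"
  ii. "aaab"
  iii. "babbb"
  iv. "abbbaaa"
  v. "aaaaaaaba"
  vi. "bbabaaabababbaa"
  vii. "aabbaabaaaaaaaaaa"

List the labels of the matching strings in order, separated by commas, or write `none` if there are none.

i → no match
ii → no match — must end with "a"
iii → no match — must end with "a"
iv → match
v → match
vi → no match
vii → no match

iv, v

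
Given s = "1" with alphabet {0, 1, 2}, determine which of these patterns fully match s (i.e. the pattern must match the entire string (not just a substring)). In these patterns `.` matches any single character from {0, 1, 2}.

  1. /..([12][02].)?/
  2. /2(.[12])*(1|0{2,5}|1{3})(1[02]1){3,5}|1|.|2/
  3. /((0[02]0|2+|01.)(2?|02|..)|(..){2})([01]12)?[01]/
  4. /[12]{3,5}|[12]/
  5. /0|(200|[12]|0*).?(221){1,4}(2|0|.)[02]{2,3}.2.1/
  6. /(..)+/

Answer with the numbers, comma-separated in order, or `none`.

1 → no match
2 → match
3 → no match
4 → match
5 → no match
6 → no match

2, 4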